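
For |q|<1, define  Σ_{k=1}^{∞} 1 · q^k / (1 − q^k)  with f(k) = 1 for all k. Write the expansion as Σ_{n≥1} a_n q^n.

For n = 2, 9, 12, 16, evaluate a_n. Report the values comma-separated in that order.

2, 3, 6, 5

d|2:{2,1}  Σf=1+1=2
[q^9] f(1)=1,f(3)=1,f(9)=1 ⇒ 3
d|12:{12,6,4,3,2,1}  Σf=1+1+1+1+1+1=6
[q^16] f(16)=1,f(8)=1,f(4)=1,f(2)=1,f(1)=1 ⇒ 5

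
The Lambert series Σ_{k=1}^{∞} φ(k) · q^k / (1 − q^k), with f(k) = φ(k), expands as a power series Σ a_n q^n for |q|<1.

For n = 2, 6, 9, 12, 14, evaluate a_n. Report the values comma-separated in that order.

n=2: 1·2 2·1  φ→[1+1]=2
q^6  k|6↦φ(k): 6:2 3:2 2:1 1:1  a_6=6
[q^9] φ(9)=6,φ(3)=2,φ(1)=1 ⇒ 9
d|12:{12,6,4,3,2,1}  Σφ=4+2+2+2+1+1=12
q^14  k|14↦φ(k): 1:1 2:1 7:6 14:6  a_14=14

2, 6, 9, 12, 14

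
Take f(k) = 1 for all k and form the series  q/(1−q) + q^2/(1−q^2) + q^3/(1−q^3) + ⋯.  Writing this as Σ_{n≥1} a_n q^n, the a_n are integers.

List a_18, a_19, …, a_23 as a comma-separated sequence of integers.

q^18  k|18↦f(k): 1:1 2:1 3:1 6:1 9:1 18:1  a_18=6
d|19:{1,19}  Σf=1+1=2
q^20  k|20↦f(k): 20:1 10:1 5:1 4:1 2:1 1:1  a_20=6
d|21:{1,3,7,21}  Σf=1+1+1+1=4
d|22:{22,11,2,1}  Σf=1+1+1+1=4
[q^23] f(1)=1,f(23)=1 ⇒ 2

6, 2, 6, 4, 4, 2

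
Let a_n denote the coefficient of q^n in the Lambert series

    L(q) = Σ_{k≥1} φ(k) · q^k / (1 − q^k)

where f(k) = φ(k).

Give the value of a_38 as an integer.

n=38: 1·38 2·19 19·2 38·1  φ→[1+1+18+18]=38

a_38 = 38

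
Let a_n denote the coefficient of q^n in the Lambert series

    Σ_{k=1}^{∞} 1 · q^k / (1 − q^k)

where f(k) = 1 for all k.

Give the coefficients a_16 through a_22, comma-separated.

5, 2, 6, 2, 6, 4, 4

d|16:{16,8,4,2,1}  Σf=1+1+1+1+1=5
q^17  k|17↦f(k): 17:1 1:1  a_17=2
[q^18] f(18)=1,f(9)=1,f(6)=1,f(3)=1,f(2)=1,f(1)=1 ⇒ 6
q^19  k|19↦f(k): 19:1 1:1  a_19=2
q^20  k|20↦f(k): 20:1 10:1 5:1 4:1 2:1 1:1  a_20=6
q^21  k|21↦f(k): 21:1 7:1 3:1 1:1  a_21=4
n=22: 22·1 11·2 2·11 1·22  f→[1+1+1+1]=4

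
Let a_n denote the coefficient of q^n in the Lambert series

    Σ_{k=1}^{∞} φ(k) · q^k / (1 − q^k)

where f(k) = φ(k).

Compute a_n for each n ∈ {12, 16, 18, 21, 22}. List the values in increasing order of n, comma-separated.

d|12:{12,6,4,3,2,1}  Σφ=4+2+2+2+1+1=12
n=16: 16·1 8·2 4·4 2·8 1·16  φ→[8+4+2+1+1]=16
n=18: 1·18 2·9 3·6 6·3 9·2 18·1  φ→[1+1+2+2+6+6]=18
n=21: 1·21 3·7 7·3 21·1  φ→[1+2+6+12]=21
q^22  k|22↦φ(k): 1:1 2:1 11:10 22:10  a_22=22

12, 16, 18, 21, 22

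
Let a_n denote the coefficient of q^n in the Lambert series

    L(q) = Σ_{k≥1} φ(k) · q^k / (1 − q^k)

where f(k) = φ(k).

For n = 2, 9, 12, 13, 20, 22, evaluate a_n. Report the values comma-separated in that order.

n=2: 2·1 1·2  φ→[1+1]=2
[q^9] φ(9)=6,φ(3)=2,φ(1)=1 ⇒ 9
q^12  k|12↦φ(k): 12:4 6:2 4:2 3:2 2:1 1:1  a_12=12
[q^13] φ(1)=1,φ(13)=12 ⇒ 13
d|20:{1,2,4,5,10,20}  Σφ=1+1+2+4+4+8=20
n=22: 22·1 11·2 2·11 1·22  φ→[10+10+1+1]=22

2, 9, 12, 13, 20, 22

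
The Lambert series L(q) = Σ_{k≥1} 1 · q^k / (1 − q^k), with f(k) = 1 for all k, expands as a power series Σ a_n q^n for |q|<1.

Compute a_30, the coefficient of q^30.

a_30 = 8

[q^30] f(1)=1,f(2)=1,f(3)=1,f(5)=1,f(6)=1,f(10)=1,f(15)=1,f(30)=1 ⇒ 8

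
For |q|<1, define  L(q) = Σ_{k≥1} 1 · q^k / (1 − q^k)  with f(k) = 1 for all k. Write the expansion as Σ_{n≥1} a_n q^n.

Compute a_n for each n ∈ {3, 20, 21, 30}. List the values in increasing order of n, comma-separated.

d|3:{3,1}  Σf=1+1=2
n=20: 20·1 10·2 5·4 4·5 2·10 1·20  f→[1+1+1+1+1+1]=6
[q^21] f(21)=1,f(7)=1,f(3)=1,f(1)=1 ⇒ 4
d|30:{30,15,10,6,5,3,2,1}  Σf=1+1+1+1+1+1+1+1=8

2, 6, 4, 8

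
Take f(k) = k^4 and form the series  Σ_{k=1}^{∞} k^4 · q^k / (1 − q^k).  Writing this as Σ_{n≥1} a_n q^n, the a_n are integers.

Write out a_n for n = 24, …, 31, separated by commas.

q^24  k|24↦f(k): 1:1 2:16 3:81 4:256 6:1296 8:4096 12:20736 24:331776  a_24=358258
[q^25] f(25)=390625,f(5)=625,f(1)=1 ⇒ 391251
q^26  k|26↦f(k): 26:456976 13:28561 2:16 1:1  a_26=485554
[q^27] f(1)=1,f(3)=81,f(9)=6561,f(27)=531441 ⇒ 538084
[q^28] f(1)=1,f(2)=16,f(4)=256,f(7)=2401,f(14)=38416,f(28)=614656 ⇒ 655746
d|29:{1,29}  Σf=1+707281=707282
d|30:{1,2,3,5,6,10,15,30}  Σf=1+16+81+625+1296+10000+50625+810000=872644
d|31:{31,1}  Σf=923521+1=923522

358258, 391251, 485554, 538084, 655746, 707282, 872644, 923522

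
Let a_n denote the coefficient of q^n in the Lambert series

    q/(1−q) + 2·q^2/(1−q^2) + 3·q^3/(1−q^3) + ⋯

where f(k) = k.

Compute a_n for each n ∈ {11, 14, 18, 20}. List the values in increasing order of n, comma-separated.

[q^11] f(1)=1,f(11)=11 ⇒ 12
d|14:{1,2,7,14}  Σf=1+2+7+14=24
[q^18] f(18)=18,f(9)=9,f(6)=6,f(3)=3,f(2)=2,f(1)=1 ⇒ 39
[q^20] f(20)=20,f(10)=10,f(5)=5,f(4)=4,f(2)=2,f(1)=1 ⇒ 42

12, 24, 39, 42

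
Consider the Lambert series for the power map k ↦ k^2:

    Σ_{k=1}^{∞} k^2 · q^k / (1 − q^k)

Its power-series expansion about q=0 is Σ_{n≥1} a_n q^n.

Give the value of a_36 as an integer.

d|36:{1,2,3,4,6,9,12,18,36}  Σf=1+4+9+16+36+81+144+324+1296=1911

a_36 = 1911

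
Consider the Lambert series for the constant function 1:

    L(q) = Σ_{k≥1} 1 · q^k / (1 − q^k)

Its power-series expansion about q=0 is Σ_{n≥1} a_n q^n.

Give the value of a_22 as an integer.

n=22: 22·1 11·2 2·11 1·22  f→[1+1+1+1]=4

a_22 = 4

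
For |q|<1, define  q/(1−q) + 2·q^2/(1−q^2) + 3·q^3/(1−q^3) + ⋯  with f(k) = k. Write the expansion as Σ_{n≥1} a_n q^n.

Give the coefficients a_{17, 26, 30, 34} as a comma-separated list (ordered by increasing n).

n=17: 17·1 1·17  f→[17+1]=18
q^26  k|26↦f(k): 1:1 2:2 13:13 26:26  a_26=42
n=30: 30·1 15·2 10·3 6·5 5·6 3·10 2·15 1·30  f→[30+15+10+6+5+3+2+1]=72
[q^34] f(34)=34,f(17)=17,f(2)=2,f(1)=1 ⇒ 54

18, 42, 72, 54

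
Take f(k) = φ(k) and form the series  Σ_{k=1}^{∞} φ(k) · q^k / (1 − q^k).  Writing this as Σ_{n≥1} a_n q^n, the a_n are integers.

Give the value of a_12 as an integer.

n=12: 1·12 2·6 3·4 4·3 6·2 12·1  φ→[1+1+2+2+2+4]=12

a_12 = 12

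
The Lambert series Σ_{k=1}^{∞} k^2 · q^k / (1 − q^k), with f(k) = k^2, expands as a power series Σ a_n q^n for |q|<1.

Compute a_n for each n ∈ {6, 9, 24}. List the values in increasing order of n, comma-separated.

50, 91, 850

[q^6] f(1)=1,f(2)=4,f(3)=9,f(6)=36 ⇒ 50
d|9:{1,3,9}  Σf=1+9+81=91
d|24:{24,12,8,6,4,3,2,1}  Σf=576+144+64+36+16+9+4+1=850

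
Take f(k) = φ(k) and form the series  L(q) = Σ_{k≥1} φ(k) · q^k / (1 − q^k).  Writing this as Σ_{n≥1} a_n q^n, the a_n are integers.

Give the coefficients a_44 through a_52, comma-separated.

q^44  k|44↦φ(k): 44:20 22:10 11:10 4:2 2:1 1:1  a_44=44
q^45  k|45↦φ(k): 1:1 3:2 5:4 9:6 15:8 45:24  a_45=45
[q^46] φ(1)=1,φ(2)=1,φ(23)=22,φ(46)=22 ⇒ 46
[q^47] φ(47)=46,φ(1)=1 ⇒ 47
d|48:{1,2,3,4,6,8,12,16,24,48}  Σφ=1+1+2+2+2+4+4+8+8+16=48
n=49: 49·1 7·7 1·49  φ→[42+6+1]=49
n=50: 50·1 25·2 10·5 5·10 2·25 1·50  φ→[20+20+4+4+1+1]=50
[q^51] φ(1)=1,φ(3)=2,φ(17)=16,φ(51)=32 ⇒ 51
[q^52] φ(52)=24,φ(26)=12,φ(13)=12,φ(4)=2,φ(2)=1,φ(1)=1 ⇒ 52

44, 45, 46, 47, 48, 49, 50, 51, 52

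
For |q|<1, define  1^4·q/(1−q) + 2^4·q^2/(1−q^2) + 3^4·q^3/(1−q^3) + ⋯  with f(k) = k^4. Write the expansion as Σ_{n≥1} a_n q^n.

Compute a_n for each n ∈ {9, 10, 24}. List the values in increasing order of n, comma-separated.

q^9  k|9↦f(k): 1:1 3:81 9:6561  a_9=6643
n=10: 10·1 5·2 2·5 1·10  f→[10000+625+16+1]=10642
d|24:{24,12,8,6,4,3,2,1}  Σf=331776+20736+4096+1296+256+81+16+1=358258

6643, 10642, 358258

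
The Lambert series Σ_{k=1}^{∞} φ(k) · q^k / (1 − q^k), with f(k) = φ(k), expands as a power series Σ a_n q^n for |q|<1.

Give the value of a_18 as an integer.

d|18:{1,2,3,6,9,18}  Σφ=1+1+2+2+6+6=18

a_18 = 18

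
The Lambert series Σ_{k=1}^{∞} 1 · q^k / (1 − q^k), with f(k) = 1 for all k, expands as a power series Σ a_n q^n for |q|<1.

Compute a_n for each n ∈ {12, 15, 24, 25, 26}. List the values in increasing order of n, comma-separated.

n=12: 1·12 2·6 3·4 4·3 6·2 12·1  f→[1+1+1+1+1+1]=6
d|15:{1,3,5,15}  Σf=1+1+1+1=4
d|24:{24,12,8,6,4,3,2,1}  Σf=1+1+1+1+1+1+1+1=8
n=25: 1·25 5·5 25·1  f→[1+1+1]=3
d|26:{26,13,2,1}  Σf=1+1+1+1=4

6, 4, 8, 3, 4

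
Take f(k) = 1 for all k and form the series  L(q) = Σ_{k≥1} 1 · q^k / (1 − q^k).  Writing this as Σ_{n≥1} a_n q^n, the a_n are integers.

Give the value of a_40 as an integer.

a_40 = 8

[q^40] f(1)=1,f(2)=1,f(4)=1,f(5)=1,f(8)=1,f(10)=1,f(20)=1,f(40)=1 ⇒ 8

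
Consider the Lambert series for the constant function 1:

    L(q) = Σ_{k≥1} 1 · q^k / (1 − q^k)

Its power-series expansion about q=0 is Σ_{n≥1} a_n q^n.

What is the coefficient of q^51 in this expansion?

a_51 = 4

d|51:{51,17,3,1}  Σf=1+1+1+1=4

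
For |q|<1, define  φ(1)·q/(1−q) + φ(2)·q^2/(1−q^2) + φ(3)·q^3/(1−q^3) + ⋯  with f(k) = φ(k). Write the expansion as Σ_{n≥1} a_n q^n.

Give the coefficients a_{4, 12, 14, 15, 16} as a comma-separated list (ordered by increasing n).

n=4: 1·4 2·2 4·1  φ→[1+1+2]=4
n=12: 1·12 2·6 3·4 4·3 6·2 12·1  φ→[1+1+2+2+2+4]=12
d|14:{14,7,2,1}  Σφ=6+6+1+1=14
n=15: 1·15 3·5 5·3 15·1  φ→[1+2+4+8]=15
[q^16] φ(16)=8,φ(8)=4,φ(4)=2,φ(2)=1,φ(1)=1 ⇒ 16

4, 12, 14, 15, 16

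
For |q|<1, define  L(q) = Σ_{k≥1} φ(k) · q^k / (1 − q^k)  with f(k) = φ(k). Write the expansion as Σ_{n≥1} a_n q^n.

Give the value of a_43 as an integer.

[q^43] φ(43)=42,φ(1)=1 ⇒ 43

a_43 = 43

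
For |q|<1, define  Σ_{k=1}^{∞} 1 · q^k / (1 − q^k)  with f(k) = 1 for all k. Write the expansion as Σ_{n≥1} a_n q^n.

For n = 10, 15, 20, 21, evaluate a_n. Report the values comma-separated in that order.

4, 4, 6, 4

[q^10] f(10)=1,f(5)=1,f(2)=1,f(1)=1 ⇒ 4
n=15: 15·1 5·3 3·5 1·15  f→[1+1+1+1]=4
[q^20] f(1)=1,f(2)=1,f(4)=1,f(5)=1,f(10)=1,f(20)=1 ⇒ 6
[q^21] f(21)=1,f(7)=1,f(3)=1,f(1)=1 ⇒ 4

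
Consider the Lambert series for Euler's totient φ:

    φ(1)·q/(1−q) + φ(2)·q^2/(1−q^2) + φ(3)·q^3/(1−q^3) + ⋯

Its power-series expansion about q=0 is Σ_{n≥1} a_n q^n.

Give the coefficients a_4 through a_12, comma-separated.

q^4  k|4↦φ(k): 4:2 2:1 1:1  a_4=4
q^5  k|5↦φ(k): 1:1 5:4  a_5=5
[q^6] φ(6)=2,φ(3)=2,φ(2)=1,φ(1)=1 ⇒ 6
d|7:{1,7}  Σφ=1+6=7
[q^8] φ(1)=1,φ(2)=1,φ(4)=2,φ(8)=4 ⇒ 8
q^9  k|9↦φ(k): 1:1 3:2 9:6  a_9=9
d|10:{10,5,2,1}  Σφ=4+4+1+1=10
[q^11] φ(1)=1,φ(11)=10 ⇒ 11
n=12: 1·12 2·6 3·4 4·3 6·2 12·1  φ→[1+1+2+2+2+4]=12

4, 5, 6, 7, 8, 9, 10, 11, 12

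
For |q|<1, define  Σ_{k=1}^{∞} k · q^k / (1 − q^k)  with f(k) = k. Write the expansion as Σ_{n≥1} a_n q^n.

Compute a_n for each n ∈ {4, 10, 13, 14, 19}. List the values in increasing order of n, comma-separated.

n=4: 4·1 2·2 1·4  f→[4+2+1]=7
n=10: 10·1 5·2 2·5 1·10  f→[10+5+2+1]=18
d|13:{13,1}  Σf=13+1=14
q^14  k|14↦f(k): 1:1 2:2 7:7 14:14  a_14=24
d|19:{19,1}  Σf=19+1=20

7, 18, 14, 24, 20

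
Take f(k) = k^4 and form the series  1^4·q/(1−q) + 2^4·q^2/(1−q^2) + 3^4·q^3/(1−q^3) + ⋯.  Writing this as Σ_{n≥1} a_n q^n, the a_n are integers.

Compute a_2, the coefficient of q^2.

a_2 = 17

q^2  k|2↦f(k): 1:1 2:16  a_2=17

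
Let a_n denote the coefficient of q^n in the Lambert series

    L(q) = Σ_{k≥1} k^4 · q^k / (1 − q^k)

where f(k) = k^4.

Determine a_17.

a_17 = 83522

[q^17] f(17)=83521,f(1)=1 ⇒ 83522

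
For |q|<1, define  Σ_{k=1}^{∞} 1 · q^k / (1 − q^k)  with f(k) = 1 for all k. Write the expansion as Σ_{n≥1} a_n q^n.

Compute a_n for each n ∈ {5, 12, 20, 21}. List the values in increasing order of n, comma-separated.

q^5  k|5↦f(k): 1:1 5:1  a_5=2
q^12  k|12↦f(k): 1:1 2:1 3:1 4:1 6:1 12:1  a_12=6
d|20:{1,2,4,5,10,20}  Σf=1+1+1+1+1+1=6
n=21: 21·1 7·3 3·7 1·21  f→[1+1+1+1]=4

2, 6, 6, 4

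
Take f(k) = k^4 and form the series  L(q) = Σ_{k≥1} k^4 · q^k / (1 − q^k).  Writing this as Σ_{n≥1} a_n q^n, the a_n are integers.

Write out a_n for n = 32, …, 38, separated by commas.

1118481, 1200644, 1419874, 1503652, 1813539, 1874162, 2215474

n=32: 1·32 2·16 4·8 8·4 16·2 32·1  f→[1+16+256+4096+65536+1048576]=1118481
d|33:{1,3,11,33}  Σf=1+81+14641+1185921=1200644
n=34: 34·1 17·2 2·17 1·34  f→[1336336+83521+16+1]=1419874
q^35  k|35↦f(k): 1:1 5:625 7:2401 35:1500625  a_35=1503652
d|36:{36,18,12,9,6,4,3,2,1}  Σf=1679616+104976+20736+6561+1296+256+81+16+1=1813539
d|37:{1,37}  Σf=1+1874161=1874162
n=38: 38·1 19·2 2·19 1·38  f→[2085136+130321+16+1]=2215474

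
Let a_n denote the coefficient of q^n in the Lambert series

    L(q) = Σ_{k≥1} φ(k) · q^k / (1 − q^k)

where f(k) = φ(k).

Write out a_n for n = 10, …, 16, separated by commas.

d|10:{10,5,2,1}  Σφ=4+4+1+1=10
[q^11] φ(1)=1,φ(11)=10 ⇒ 11
[q^12] φ(12)=4,φ(6)=2,φ(4)=2,φ(3)=2,φ(2)=1,φ(1)=1 ⇒ 12
q^13  k|13↦φ(k): 13:12 1:1  a_13=13
n=14: 14·1 7·2 2·7 1·14  φ→[6+6+1+1]=14
[q^15] φ(15)=8,φ(5)=4,φ(3)=2,φ(1)=1 ⇒ 15
q^16  k|16↦φ(k): 16:8 8:4 4:2 2:1 1:1  a_16=16

10, 11, 12, 13, 14, 15, 16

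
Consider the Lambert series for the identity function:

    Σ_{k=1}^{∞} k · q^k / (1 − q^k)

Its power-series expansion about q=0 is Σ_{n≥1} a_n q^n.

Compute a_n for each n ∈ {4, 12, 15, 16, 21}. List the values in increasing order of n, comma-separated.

7, 28, 24, 31, 32

d|4:{4,2,1}  Σf=4+2+1=7
q^12  k|12↦f(k): 12:12 6:6 4:4 3:3 2:2 1:1  a_12=28
d|15:{1,3,5,15}  Σf=1+3+5+15=24
d|16:{16,8,4,2,1}  Σf=16+8+4+2+1=31
q^21  k|21↦f(k): 21:21 7:7 3:3 1:1  a_21=32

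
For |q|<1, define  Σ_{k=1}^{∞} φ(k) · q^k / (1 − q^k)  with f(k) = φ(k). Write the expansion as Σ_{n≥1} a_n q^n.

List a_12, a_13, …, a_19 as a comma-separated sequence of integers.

q^12  k|12↦φ(k): 12:4 6:2 4:2 3:2 2:1 1:1  a_12=12
[q^13] φ(13)=12,φ(1)=1 ⇒ 13
[q^14] φ(1)=1,φ(2)=1,φ(7)=6,φ(14)=6 ⇒ 14
n=15: 15·1 5·3 3·5 1·15  φ→[8+4+2+1]=15
[q^16] φ(16)=8,φ(8)=4,φ(4)=2,φ(2)=1,φ(1)=1 ⇒ 16
q^17  k|17↦φ(k): 1:1 17:16  a_17=17
n=18: 1·18 2·9 3·6 6·3 9·2 18·1  φ→[1+1+2+2+6+6]=18
n=19: 19·1 1·19  φ→[18+1]=19

12, 13, 14, 15, 16, 17, 18, 19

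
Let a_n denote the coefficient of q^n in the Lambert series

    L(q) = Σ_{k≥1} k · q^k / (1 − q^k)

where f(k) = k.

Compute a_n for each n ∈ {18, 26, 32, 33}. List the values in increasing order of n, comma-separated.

[q^18] f(1)=1,f(2)=2,f(3)=3,f(6)=6,f(9)=9,f(18)=18 ⇒ 39
d|26:{1,2,13,26}  Σf=1+2+13+26=42
n=32: 1·32 2·16 4·8 8·4 16·2 32·1  f→[1+2+4+8+16+32]=63
[q^33] f(1)=1,f(3)=3,f(11)=11,f(33)=33 ⇒ 48

39, 42, 63, 48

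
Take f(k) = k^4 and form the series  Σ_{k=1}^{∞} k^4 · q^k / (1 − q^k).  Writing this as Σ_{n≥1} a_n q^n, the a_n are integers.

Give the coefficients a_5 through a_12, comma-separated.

d|5:{5,1}  Σf=625+1=626
[q^6] f(6)=1296,f(3)=81,f(2)=16,f(1)=1 ⇒ 1394
d|7:{7,1}  Σf=2401+1=2402
q^8  k|8↦f(k): 8:4096 4:256 2:16 1:1  a_8=4369
n=9: 9·1 3·3 1·9  f→[6561+81+1]=6643
[q^10] f(10)=10000,f(5)=625,f(2)=16,f(1)=1 ⇒ 10642
q^11  k|11↦f(k): 11:14641 1:1  a_11=14642
d|12:{1,2,3,4,6,12}  Σf=1+16+81+256+1296+20736=22386

626, 1394, 2402, 4369, 6643, 10642, 14642, 22386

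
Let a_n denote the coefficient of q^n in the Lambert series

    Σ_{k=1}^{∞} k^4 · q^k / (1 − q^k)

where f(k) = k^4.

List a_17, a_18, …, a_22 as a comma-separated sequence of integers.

[q^17] f(17)=83521,f(1)=1 ⇒ 83522
q^18  k|18↦f(k): 1:1 2:16 3:81 6:1296 9:6561 18:104976  a_18=112931
d|19:{19,1}  Σf=130321+1=130322
d|20:{1,2,4,5,10,20}  Σf=1+16+256+625+10000+160000=170898
n=21: 1·21 3·7 7·3 21·1  f→[1+81+2401+194481]=196964
[q^22] f(22)=234256,f(11)=14641,f(2)=16,f(1)=1 ⇒ 248914

83522, 112931, 130322, 170898, 196964, 248914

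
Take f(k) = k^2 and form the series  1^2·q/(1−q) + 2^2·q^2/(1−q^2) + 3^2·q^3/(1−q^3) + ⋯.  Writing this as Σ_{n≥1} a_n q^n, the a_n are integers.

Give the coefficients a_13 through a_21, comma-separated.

q^13  k|13↦f(k): 13:169 1:1  a_13=170
d|14:{1,2,7,14}  Σf=1+4+49+196=250
d|15:{15,5,3,1}  Σf=225+25+9+1=260
d|16:{1,2,4,8,16}  Σf=1+4+16+64+256=341
[q^17] f(17)=289,f(1)=1 ⇒ 290
d|18:{18,9,6,3,2,1}  Σf=324+81+36+9+4+1=455
n=19: 19·1 1·19  f→[361+1]=362
[q^20] f(20)=400,f(10)=100,f(5)=25,f(4)=16,f(2)=4,f(1)=1 ⇒ 546
n=21: 21·1 7·3 3·7 1·21  f→[441+49+9+1]=500

170, 250, 260, 341, 290, 455, 362, 546, 500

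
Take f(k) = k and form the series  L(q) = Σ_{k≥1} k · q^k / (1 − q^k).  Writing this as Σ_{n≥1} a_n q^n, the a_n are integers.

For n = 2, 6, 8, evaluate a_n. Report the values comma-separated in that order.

d|2:{1,2}  Σf=1+2=3
n=6: 1·6 2·3 3·2 6·1  f→[1+2+3+6]=12
q^8  k|8↦f(k): 8:8 4:4 2:2 1:1  a_8=15

3, 12, 15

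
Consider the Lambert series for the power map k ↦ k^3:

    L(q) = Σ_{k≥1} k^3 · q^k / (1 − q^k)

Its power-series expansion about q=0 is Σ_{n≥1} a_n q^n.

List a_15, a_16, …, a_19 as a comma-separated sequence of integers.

n=15: 1·15 3·5 5·3 15·1  f→[1+27+125+3375]=3528
q^16  k|16↦f(k): 16:4096 8:512 4:64 2:8 1:1  a_16=4681
[q^17] f(1)=1,f(17)=4913 ⇒ 4914
n=18: 1·18 2·9 3·6 6·3 9·2 18·1  f→[1+8+27+216+729+5832]=6813
n=19: 1·19 19·1  f→[1+6859]=6860

3528, 4681, 4914, 6813, 6860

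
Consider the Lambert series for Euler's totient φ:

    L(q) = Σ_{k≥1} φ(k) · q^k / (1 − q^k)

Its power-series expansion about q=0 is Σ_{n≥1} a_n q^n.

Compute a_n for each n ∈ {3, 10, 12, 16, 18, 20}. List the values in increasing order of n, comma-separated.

d|3:{1,3}  Σφ=1+2=3
d|10:{10,5,2,1}  Σφ=4+4+1+1=10
[q^12] φ(1)=1,φ(2)=1,φ(3)=2,φ(4)=2,φ(6)=2,φ(12)=4 ⇒ 12
q^16  k|16↦φ(k): 16:8 8:4 4:2 2:1 1:1  a_16=16
n=18: 18·1 9·2 6·3 3·6 2·9 1·18  φ→[6+6+2+2+1+1]=18
n=20: 20·1 10·2 5·4 4·5 2·10 1·20  φ→[8+4+4+2+1+1]=20

3, 10, 12, 16, 18, 20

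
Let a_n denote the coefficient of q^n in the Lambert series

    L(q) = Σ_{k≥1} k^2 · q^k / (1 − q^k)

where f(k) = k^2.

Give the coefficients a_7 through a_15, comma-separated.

[q^7] f(1)=1,f(7)=49 ⇒ 50
q^8  k|8↦f(k): 8:64 4:16 2:4 1:1  a_8=85
n=9: 1·9 3·3 9·1  f→[1+9+81]=91
n=10: 10·1 5·2 2·5 1·10  f→[100+25+4+1]=130
d|11:{1,11}  Σf=1+121=122
d|12:{12,6,4,3,2,1}  Σf=144+36+16+9+4+1=210
[q^13] f(13)=169,f(1)=1 ⇒ 170
d|14:{1,2,7,14}  Σf=1+4+49+196=250
n=15: 15·1 5·3 3·5 1·15  f→[225+25+9+1]=260

50, 85, 91, 130, 122, 210, 170, 250, 260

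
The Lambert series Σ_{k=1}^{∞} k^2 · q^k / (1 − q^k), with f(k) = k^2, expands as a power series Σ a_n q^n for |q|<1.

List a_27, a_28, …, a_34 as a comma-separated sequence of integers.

820, 1050, 842, 1300, 962, 1365, 1220, 1450

[q^27] f(1)=1,f(3)=9,f(9)=81,f(27)=729 ⇒ 820
n=28: 1·28 2·14 4·7 7·4 14·2 28·1  f→[1+4+16+49+196+784]=1050
q^29  k|29↦f(k): 1:1 29:841  a_29=842
d|30:{30,15,10,6,5,3,2,1}  Σf=900+225+100+36+25+9+4+1=1300
q^31  k|31↦f(k): 31:961 1:1  a_31=962
n=32: 1·32 2·16 4·8 8·4 16·2 32·1  f→[1+4+16+64+256+1024]=1365
q^33  k|33↦f(k): 1:1 3:9 11:121 33:1089  a_33=1220
d|34:{34,17,2,1}  Σf=1156+289+4+1=1450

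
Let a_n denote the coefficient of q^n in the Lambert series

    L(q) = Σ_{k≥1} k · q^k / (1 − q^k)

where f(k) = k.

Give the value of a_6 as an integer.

a_6 = 12

d|6:{6,3,2,1}  Σf=6+3+2+1=12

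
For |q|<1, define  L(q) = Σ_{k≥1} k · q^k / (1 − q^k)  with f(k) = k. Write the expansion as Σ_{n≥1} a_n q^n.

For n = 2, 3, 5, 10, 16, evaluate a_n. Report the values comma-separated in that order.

3, 4, 6, 18, 31

d|2:{2,1}  Σf=2+1=3
d|3:{1,3}  Σf=1+3=4
n=5: 5·1 1·5  f→[5+1]=6
[q^10] f(1)=1,f(2)=2,f(5)=5,f(10)=10 ⇒ 18
n=16: 1·16 2·8 4·4 8·2 16·1  f→[1+2+4+8+16]=31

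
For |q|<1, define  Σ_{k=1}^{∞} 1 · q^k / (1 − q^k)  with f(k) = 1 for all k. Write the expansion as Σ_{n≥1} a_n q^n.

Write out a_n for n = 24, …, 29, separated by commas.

[q^24] f(1)=1,f(2)=1,f(3)=1,f(4)=1,f(6)=1,f(8)=1,f(12)=1,f(24)=1 ⇒ 8
n=25: 1·25 5·5 25·1  f→[1+1+1]=3
n=26: 1·26 2·13 13·2 26·1  f→[1+1+1+1]=4
[q^27] f(1)=1,f(3)=1,f(9)=1,f(27)=1 ⇒ 4
d|28:{1,2,4,7,14,28}  Σf=1+1+1+1+1+1=6
[q^29] f(1)=1,f(29)=1 ⇒ 2

8, 3, 4, 4, 6, 2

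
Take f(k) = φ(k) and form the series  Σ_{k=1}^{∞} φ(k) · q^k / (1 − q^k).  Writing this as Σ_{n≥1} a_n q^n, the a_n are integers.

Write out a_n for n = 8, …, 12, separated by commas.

q^8  k|8↦φ(k): 1:1 2:1 4:2 8:4  a_8=8
q^9  k|9↦φ(k): 9:6 3:2 1:1  a_9=9
d|10:{10,5,2,1}  Σφ=4+4+1+1=10
q^11  k|11↦φ(k): 1:1 11:10  a_11=11
n=12: 1·12 2·6 3·4 4·3 6·2 12·1  φ→[1+1+2+2+2+4]=12

8, 9, 10, 11, 12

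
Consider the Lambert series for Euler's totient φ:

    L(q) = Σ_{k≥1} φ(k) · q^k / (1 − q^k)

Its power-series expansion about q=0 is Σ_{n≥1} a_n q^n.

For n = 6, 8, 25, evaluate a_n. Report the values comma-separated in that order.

[q^6] φ(6)=2,φ(3)=2,φ(2)=1,φ(1)=1 ⇒ 6
[q^8] φ(8)=4,φ(4)=2,φ(2)=1,φ(1)=1 ⇒ 8
n=25: 25·1 5·5 1·25  φ→[20+4+1]=25

6, 8, 25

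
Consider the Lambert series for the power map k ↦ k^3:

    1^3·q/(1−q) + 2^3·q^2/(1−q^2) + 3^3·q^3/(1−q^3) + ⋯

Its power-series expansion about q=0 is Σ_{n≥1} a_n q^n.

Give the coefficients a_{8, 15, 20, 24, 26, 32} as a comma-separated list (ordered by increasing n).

585, 3528, 9198, 16380, 19782, 37449

[q^8] f(8)=512,f(4)=64,f(2)=8,f(1)=1 ⇒ 585
n=15: 15·1 5·3 3·5 1·15  f→[3375+125+27+1]=3528
n=20: 1·20 2·10 4·5 5·4 10·2 20·1  f→[1+8+64+125+1000+8000]=9198
q^24  k|24↦f(k): 1:1 2:8 3:27 4:64 6:216 8:512 12:1728 24:13824  a_24=16380
n=26: 1·26 2·13 13·2 26·1  f→[1+8+2197+17576]=19782
n=32: 1·32 2·16 4·8 8·4 16·2 32·1  f→[1+8+64+512+4096+32768]=37449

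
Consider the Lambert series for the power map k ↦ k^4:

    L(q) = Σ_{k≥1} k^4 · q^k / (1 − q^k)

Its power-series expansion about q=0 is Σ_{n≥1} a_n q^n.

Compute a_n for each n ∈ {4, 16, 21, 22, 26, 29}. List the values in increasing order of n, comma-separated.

273, 69905, 196964, 248914, 485554, 707282

q^4  k|4↦f(k): 1:1 2:16 4:256  a_4=273
[q^16] f(1)=1,f(2)=16,f(4)=256,f(8)=4096,f(16)=65536 ⇒ 69905
d|21:{21,7,3,1}  Σf=194481+2401+81+1=196964
q^22  k|22↦f(k): 1:1 2:16 11:14641 22:234256  a_22=248914
q^26  k|26↦f(k): 1:1 2:16 13:28561 26:456976  a_26=485554
q^29  k|29↦f(k): 29:707281 1:1  a_29=707282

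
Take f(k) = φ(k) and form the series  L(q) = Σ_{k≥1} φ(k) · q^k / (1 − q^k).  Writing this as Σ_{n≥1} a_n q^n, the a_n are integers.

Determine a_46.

[q^46] φ(46)=22,φ(23)=22,φ(2)=1,φ(1)=1 ⇒ 46

a_46 = 46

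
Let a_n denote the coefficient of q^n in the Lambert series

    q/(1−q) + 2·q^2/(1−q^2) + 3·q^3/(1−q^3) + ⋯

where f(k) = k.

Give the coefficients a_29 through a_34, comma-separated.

q^29  k|29↦f(k): 29:29 1:1  a_29=30
q^30  k|30↦f(k): 1:1 2:2 3:3 5:5 6:6 10:10 15:15 30:30  a_30=72
n=31: 31·1 1·31  f→[31+1]=32
[q^32] f(32)=32,f(16)=16,f(8)=8,f(4)=4,f(2)=2,f(1)=1 ⇒ 63
q^33  k|33↦f(k): 1:1 3:3 11:11 33:33  a_33=48
d|34:{34,17,2,1}  Σf=34+17+2+1=54

30, 72, 32, 63, 48, 54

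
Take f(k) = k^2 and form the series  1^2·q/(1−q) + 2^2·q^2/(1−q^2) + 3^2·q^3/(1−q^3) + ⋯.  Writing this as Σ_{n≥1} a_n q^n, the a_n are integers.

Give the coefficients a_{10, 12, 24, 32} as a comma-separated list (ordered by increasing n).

[q^10] f(1)=1,f(2)=4,f(5)=25,f(10)=100 ⇒ 130
q^12  k|12↦f(k): 12:144 6:36 4:16 3:9 2:4 1:1  a_12=210
n=24: 1·24 2·12 3·8 4·6 6·4 8·3 12·2 24·1  f→[1+4+9+16+36+64+144+576]=850
n=32: 32·1 16·2 8·4 4·8 2·16 1·32  f→[1024+256+64+16+4+1]=1365

130, 210, 850, 1365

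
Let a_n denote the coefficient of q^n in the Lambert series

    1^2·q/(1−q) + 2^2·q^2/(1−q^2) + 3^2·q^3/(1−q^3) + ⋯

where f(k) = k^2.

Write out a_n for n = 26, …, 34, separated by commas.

850, 820, 1050, 842, 1300, 962, 1365, 1220, 1450

q^26  k|26↦f(k): 1:1 2:4 13:169 26:676  a_26=850
d|27:{27,9,3,1}  Σf=729+81+9+1=820
[q^28] f(28)=784,f(14)=196,f(7)=49,f(4)=16,f(2)=4,f(1)=1 ⇒ 1050
d|29:{1,29}  Σf=1+841=842
d|30:{1,2,3,5,6,10,15,30}  Σf=1+4+9+25+36+100+225+900=1300
n=31: 31·1 1·31  f→[961+1]=962
n=32: 1·32 2·16 4·8 8·4 16·2 32·1  f→[1+4+16+64+256+1024]=1365
q^33  k|33↦f(k): 1:1 3:9 11:121 33:1089  a_33=1220
q^34  k|34↦f(k): 34:1156 17:289 2:4 1:1  a_34=1450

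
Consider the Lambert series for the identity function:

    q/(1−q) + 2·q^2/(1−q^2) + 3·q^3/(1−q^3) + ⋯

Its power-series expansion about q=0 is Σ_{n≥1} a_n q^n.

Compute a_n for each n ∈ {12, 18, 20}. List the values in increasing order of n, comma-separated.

[q^12] f(1)=1,f(2)=2,f(3)=3,f(4)=4,f(6)=6,f(12)=12 ⇒ 28
q^18  k|18↦f(k): 18:18 9:9 6:6 3:3 2:2 1:1  a_18=39
d|20:{1,2,4,5,10,20}  Σf=1+2+4+5+10+20=42

28, 39, 42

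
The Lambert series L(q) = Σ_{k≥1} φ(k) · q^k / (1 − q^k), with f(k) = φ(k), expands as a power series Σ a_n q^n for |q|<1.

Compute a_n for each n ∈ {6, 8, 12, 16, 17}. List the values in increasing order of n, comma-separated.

q^6  k|6↦φ(k): 1:1 2:1 3:2 6:2  a_6=6
q^8  k|8↦φ(k): 1:1 2:1 4:2 8:4  a_8=8
d|12:{1,2,3,4,6,12}  Σφ=1+1+2+2+2+4=12
d|16:{1,2,4,8,16}  Σφ=1+1+2+4+8=16
d|17:{1,17}  Σφ=1+16=17

6, 8, 12, 16, 17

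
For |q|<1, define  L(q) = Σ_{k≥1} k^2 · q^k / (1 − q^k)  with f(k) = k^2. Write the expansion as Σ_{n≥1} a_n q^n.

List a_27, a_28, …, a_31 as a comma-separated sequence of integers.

q^27  k|27↦f(k): 27:729 9:81 3:9 1:1  a_27=820
n=28: 1·28 2·14 4·7 7·4 14·2 28·1  f→[1+4+16+49+196+784]=1050
q^29  k|29↦f(k): 29:841 1:1  a_29=842
[q^30] f(30)=900,f(15)=225,f(10)=100,f(6)=36,f(5)=25,f(3)=9,f(2)=4,f(1)=1 ⇒ 1300
[q^31] f(1)=1,f(31)=961 ⇒ 962

820, 1050, 842, 1300, 962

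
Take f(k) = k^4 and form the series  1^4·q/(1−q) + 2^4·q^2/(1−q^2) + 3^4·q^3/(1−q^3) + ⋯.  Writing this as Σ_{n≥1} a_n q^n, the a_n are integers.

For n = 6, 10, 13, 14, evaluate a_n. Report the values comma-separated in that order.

1394, 10642, 28562, 40834

[q^6] f(1)=1,f(2)=16,f(3)=81,f(6)=1296 ⇒ 1394
q^10  k|10↦f(k): 1:1 2:16 5:625 10:10000  a_10=10642
d|13:{13,1}  Σf=28561+1=28562
n=14: 1·14 2·7 7·2 14·1  f→[1+16+2401+38416]=40834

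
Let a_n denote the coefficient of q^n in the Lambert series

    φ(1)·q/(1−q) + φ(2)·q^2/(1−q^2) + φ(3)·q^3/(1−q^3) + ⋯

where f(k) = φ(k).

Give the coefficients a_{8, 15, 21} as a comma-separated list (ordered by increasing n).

d|8:{1,2,4,8}  Σφ=1+1+2+4=8
[q^15] φ(15)=8,φ(5)=4,φ(3)=2,φ(1)=1 ⇒ 15
[q^21] φ(1)=1,φ(3)=2,φ(7)=6,φ(21)=12 ⇒ 21

8, 15, 21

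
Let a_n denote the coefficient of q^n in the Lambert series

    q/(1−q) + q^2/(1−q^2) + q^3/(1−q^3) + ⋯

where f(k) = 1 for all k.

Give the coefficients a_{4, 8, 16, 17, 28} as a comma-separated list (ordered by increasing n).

3, 4, 5, 2, 6

n=4: 1·4 2·2 4·1  f→[1+1+1]=3
n=8: 8·1 4·2 2·4 1·8  f→[1+1+1+1]=4
q^16  k|16↦f(k): 16:1 8:1 4:1 2:1 1:1  a_16=5
[q^17] f(1)=1,f(17)=1 ⇒ 2
[q^28] f(1)=1,f(2)=1,f(4)=1,f(7)=1,f(14)=1,f(28)=1 ⇒ 6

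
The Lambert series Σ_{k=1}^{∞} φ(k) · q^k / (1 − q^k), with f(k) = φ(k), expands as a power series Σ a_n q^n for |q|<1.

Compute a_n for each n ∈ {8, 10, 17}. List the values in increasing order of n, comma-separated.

q^8  k|8↦φ(k): 8:4 4:2 2:1 1:1  a_8=8
q^10  k|10↦φ(k): 1:1 2:1 5:4 10:4  a_10=10
q^17  k|17↦φ(k): 17:16 1:1  a_17=17

8, 10, 17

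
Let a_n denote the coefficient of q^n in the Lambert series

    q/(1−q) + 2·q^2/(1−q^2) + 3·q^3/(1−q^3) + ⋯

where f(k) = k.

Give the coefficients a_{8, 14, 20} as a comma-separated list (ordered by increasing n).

d|8:{1,2,4,8}  Σf=1+2+4+8=15
n=14: 1·14 2·7 7·2 14·1  f→[1+2+7+14]=24
q^20  k|20↦f(k): 1:1 2:2 4:4 5:5 10:10 20:20  a_20=42

15, 24, 42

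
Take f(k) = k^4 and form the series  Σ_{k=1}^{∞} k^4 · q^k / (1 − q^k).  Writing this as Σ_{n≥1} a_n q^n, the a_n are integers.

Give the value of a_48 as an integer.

n=48: 1·48 2·24 3·16 4·12 6·8 8·6 12·4 16·3 24·2 48·1  f→[1+16+81+256+1296+4096+20736+65536+331776+5308416]=5732210

a_48 = 5732210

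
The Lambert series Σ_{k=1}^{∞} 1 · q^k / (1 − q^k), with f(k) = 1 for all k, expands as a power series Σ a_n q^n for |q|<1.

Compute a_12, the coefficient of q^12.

n=12: 1·12 2·6 3·4 4·3 6·2 12·1  f→[1+1+1+1+1+1]=6

a_12 = 6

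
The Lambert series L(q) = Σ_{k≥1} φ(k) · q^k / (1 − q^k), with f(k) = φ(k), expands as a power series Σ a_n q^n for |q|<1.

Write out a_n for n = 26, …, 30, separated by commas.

d|26:{26,13,2,1}  Σφ=12+12+1+1=26
d|27:{27,9,3,1}  Σφ=18+6+2+1=27
[q^28] φ(28)=12,φ(14)=6,φ(7)=6,φ(4)=2,φ(2)=1,φ(1)=1 ⇒ 28
[q^29] φ(1)=1,φ(29)=28 ⇒ 29
q^30  k|30↦φ(k): 30:8 15:8 10:4 6:2 5:4 3:2 2:1 1:1  a_30=30

26, 27, 28, 29, 30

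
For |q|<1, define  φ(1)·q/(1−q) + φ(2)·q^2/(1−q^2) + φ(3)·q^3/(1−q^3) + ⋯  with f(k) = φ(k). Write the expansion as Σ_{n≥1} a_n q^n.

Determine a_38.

n=38: 38·1 19·2 2·19 1·38  φ→[18+18+1+1]=38

a_38 = 38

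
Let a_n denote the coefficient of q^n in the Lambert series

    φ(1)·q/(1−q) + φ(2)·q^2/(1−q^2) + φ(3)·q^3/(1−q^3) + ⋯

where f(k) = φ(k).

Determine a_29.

[q^29] φ(29)=28,φ(1)=1 ⇒ 29

a_29 = 29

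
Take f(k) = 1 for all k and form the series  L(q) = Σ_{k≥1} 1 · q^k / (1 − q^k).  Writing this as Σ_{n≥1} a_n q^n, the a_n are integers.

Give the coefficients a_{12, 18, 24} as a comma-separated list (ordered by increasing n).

6, 6, 8

q^12  k|12↦f(k): 1:1 2:1 3:1 4:1 6:1 12:1  a_12=6
n=18: 1·18 2·9 3·6 6·3 9·2 18·1  f→[1+1+1+1+1+1]=6
q^24  k|24↦f(k): 1:1 2:1 3:1 4:1 6:1 8:1 12:1 24:1  a_24=8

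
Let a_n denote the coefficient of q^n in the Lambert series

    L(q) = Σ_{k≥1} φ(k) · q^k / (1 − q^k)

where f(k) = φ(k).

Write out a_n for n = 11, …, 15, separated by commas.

d|11:{1,11}  Σφ=1+10=11
[q^12] φ(1)=1,φ(2)=1,φ(3)=2,φ(4)=2,φ(6)=2,φ(12)=4 ⇒ 12
n=13: 13·1 1·13  φ→[12+1]=13
n=14: 14·1 7·2 2·7 1·14  φ→[6+6+1+1]=14
n=15: 1·15 3·5 5·3 15·1  φ→[1+2+4+8]=15

11, 12, 13, 14, 15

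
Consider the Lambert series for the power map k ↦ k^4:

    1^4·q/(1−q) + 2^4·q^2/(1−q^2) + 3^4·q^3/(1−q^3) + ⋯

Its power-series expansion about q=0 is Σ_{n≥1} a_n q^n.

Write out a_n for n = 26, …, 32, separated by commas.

d|26:{1,2,13,26}  Σf=1+16+28561+456976=485554
q^27  k|27↦f(k): 1:1 3:81 9:6561 27:531441  a_27=538084
d|28:{28,14,7,4,2,1}  Σf=614656+38416+2401+256+16+1=655746
d|29:{1,29}  Σf=1+707281=707282
n=30: 30·1 15·2 10·3 6·5 5·6 3·10 2·15 1·30  f→[810000+50625+10000+1296+625+81+16+1]=872644
[q^31] f(31)=923521,f(1)=1 ⇒ 923522
q^32  k|32↦f(k): 1:1 2:16 4:256 8:4096 16:65536 32:1048576  a_32=1118481

485554, 538084, 655746, 707282, 872644, 923522, 1118481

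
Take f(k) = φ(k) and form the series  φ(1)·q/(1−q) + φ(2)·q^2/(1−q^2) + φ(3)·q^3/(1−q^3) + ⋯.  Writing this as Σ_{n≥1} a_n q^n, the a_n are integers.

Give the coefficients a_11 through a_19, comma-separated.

d|11:{1,11}  Σφ=1+10=11
q^12  k|12↦φ(k): 1:1 2:1 3:2 4:2 6:2 12:4  a_12=12
q^13  k|13↦φ(k): 1:1 13:12  a_13=13
n=14: 1·14 2·7 7·2 14·1  φ→[1+1+6+6]=14
n=15: 15·1 5·3 3·5 1·15  φ→[8+4+2+1]=15
[q^16] φ(1)=1,φ(2)=1,φ(4)=2,φ(8)=4,φ(16)=8 ⇒ 16
d|17:{1,17}  Σφ=1+16=17
d|18:{18,9,6,3,2,1}  Σφ=6+6+2+2+1+1=18
q^19  k|19↦φ(k): 19:18 1:1  a_19=19

11, 12, 13, 14, 15, 16, 17, 18, 19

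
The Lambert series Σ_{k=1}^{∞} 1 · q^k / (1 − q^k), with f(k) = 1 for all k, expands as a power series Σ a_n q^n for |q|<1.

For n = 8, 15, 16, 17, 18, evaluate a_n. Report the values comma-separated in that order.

q^8  k|8↦f(k): 1:1 2:1 4:1 8:1  a_8=4
q^15  k|15↦f(k): 1:1 3:1 5:1 15:1  a_15=4
n=16: 16·1 8·2 4·4 2·8 1·16  f→[1+1+1+1+1]=5
q^17  k|17↦f(k): 17:1 1:1  a_17=2
n=18: 1·18 2·9 3·6 6·3 9·2 18·1  f→[1+1+1+1+1+1]=6

4, 4, 5, 2, 6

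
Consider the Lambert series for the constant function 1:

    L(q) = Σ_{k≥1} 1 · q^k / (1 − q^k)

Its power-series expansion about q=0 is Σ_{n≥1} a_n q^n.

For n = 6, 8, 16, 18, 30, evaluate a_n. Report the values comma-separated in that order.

d|6:{1,2,3,6}  Σf=1+1+1+1=4
n=8: 1·8 2·4 4·2 8·1  f→[1+1+1+1]=4
d|16:{16,8,4,2,1}  Σf=1+1+1+1+1=5
d|18:{18,9,6,3,2,1}  Σf=1+1+1+1+1+1=6
q^30  k|30↦f(k): 1:1 2:1 3:1 5:1 6:1 10:1 15:1 30:1  a_30=8

4, 4, 5, 6, 8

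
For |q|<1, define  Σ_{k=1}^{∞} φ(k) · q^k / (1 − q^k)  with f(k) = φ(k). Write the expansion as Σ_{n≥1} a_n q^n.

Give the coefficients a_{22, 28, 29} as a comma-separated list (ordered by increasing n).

q^22  k|22↦φ(k): 22:10 11:10 2:1 1:1  a_22=22
d|28:{28,14,7,4,2,1}  Σφ=12+6+6+2+1+1=28
d|29:{29,1}  Σφ=28+1=29

22, 28, 29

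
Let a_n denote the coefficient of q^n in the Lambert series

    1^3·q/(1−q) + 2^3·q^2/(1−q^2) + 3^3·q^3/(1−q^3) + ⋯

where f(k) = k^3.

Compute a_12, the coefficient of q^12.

[q^12] f(12)=1728,f(6)=216,f(4)=64,f(3)=27,f(2)=8,f(1)=1 ⇒ 2044

a_12 = 2044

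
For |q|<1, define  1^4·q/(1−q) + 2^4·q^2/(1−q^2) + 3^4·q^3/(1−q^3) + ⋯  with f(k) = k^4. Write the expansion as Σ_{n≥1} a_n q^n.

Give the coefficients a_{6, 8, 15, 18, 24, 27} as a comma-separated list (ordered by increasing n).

1394, 4369, 51332, 112931, 358258, 538084

[q^6] f(6)=1296,f(3)=81,f(2)=16,f(1)=1 ⇒ 1394
n=8: 8·1 4·2 2·4 1·8  f→[4096+256+16+1]=4369
[q^15] f(1)=1,f(3)=81,f(5)=625,f(15)=50625 ⇒ 51332
n=18: 1·18 2·9 3·6 6·3 9·2 18·1  f→[1+16+81+1296+6561+104976]=112931
d|24:{1,2,3,4,6,8,12,24}  Σf=1+16+81+256+1296+4096+20736+331776=358258
q^27  k|27↦f(k): 27:531441 9:6561 3:81 1:1  a_27=538084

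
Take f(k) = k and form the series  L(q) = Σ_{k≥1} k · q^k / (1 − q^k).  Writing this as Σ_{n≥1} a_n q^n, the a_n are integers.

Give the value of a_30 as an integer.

a_30 = 72

q^30  k|30↦f(k): 30:30 15:15 10:10 6:6 5:5 3:3 2:2 1:1  a_30=72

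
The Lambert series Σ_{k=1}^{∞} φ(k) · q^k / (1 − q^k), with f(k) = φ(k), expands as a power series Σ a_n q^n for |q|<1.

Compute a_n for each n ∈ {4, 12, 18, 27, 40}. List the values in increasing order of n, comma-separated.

q^4  k|4↦φ(k): 1:1 2:1 4:2  a_4=4
[q^12] φ(12)=4,φ(6)=2,φ(4)=2,φ(3)=2,φ(2)=1,φ(1)=1 ⇒ 12
n=18: 1·18 2·9 3·6 6·3 9·2 18·1  φ→[1+1+2+2+6+6]=18
q^27  k|27↦φ(k): 1:1 3:2 9:6 27:18  a_27=27
[q^40] φ(1)=1,φ(2)=1,φ(4)=2,φ(5)=4,φ(8)=4,φ(10)=4,φ(20)=8,φ(40)=16 ⇒ 40

4, 12, 18, 27, 40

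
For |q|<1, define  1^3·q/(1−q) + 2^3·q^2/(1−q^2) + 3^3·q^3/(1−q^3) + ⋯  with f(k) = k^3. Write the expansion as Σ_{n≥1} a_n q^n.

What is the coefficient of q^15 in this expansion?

q^15  k|15↦f(k): 15:3375 5:125 3:27 1:1  a_15=3528

a_15 = 3528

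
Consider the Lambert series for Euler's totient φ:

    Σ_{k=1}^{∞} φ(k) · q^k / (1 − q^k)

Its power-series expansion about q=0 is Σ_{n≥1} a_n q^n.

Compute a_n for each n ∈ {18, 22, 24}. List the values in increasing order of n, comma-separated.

d|18:{18,9,6,3,2,1}  Σφ=6+6+2+2+1+1=18
d|22:{22,11,2,1}  Σφ=10+10+1+1=22
n=24: 1·24 2·12 3·8 4·6 6·4 8·3 12·2 24·1  φ→[1+1+2+2+2+4+4+8]=24

18, 22, 24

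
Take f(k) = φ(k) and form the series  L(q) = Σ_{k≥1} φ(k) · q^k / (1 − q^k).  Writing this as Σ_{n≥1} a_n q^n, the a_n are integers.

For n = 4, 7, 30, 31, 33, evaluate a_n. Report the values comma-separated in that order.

n=4: 4·1 2·2 1·4  φ→[2+1+1]=4
d|7:{1,7}  Σφ=1+6=7
n=30: 30·1 15·2 10·3 6·5 5·6 3·10 2·15 1·30  φ→[8+8+4+2+4+2+1+1]=30
d|31:{31,1}  Σφ=30+1=31
d|33:{33,11,3,1}  Σφ=20+10+2+1=33

4, 7, 30, 31, 33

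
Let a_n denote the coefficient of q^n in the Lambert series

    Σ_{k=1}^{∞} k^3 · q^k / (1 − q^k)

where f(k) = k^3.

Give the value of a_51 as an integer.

a_51 = 137592

n=51: 51·1 17·3 3·17 1·51  f→[132651+4913+27+1]=137592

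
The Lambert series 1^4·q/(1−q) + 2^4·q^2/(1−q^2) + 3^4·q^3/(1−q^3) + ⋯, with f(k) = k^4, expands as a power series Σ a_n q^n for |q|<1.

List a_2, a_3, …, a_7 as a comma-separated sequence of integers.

n=2: 2·1 1·2  f→[16+1]=17
d|3:{1,3}  Σf=1+81=82
[q^4] f(1)=1,f(2)=16,f(4)=256 ⇒ 273
q^5  k|5↦f(k): 5:625 1:1  a_5=626
q^6  k|6↦f(k): 6:1296 3:81 2:16 1:1  a_6=1394
n=7: 7·1 1·7  f→[2401+1]=2402

17, 82, 273, 626, 1394, 2402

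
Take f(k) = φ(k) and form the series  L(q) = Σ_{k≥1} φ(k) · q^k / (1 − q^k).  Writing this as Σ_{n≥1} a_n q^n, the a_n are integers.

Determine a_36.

n=36: 36·1 18·2 12·3 9·4 6·6 4·9 3·12 2·18 1·36  φ→[12+6+4+6+2+2+2+1+1]=36

a_36 = 36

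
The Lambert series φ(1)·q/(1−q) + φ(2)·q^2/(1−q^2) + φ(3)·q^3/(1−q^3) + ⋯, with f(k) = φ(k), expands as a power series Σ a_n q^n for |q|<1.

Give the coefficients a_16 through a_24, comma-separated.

q^16  k|16↦φ(k): 1:1 2:1 4:2 8:4 16:8  a_16=16
[q^17] φ(1)=1,φ(17)=16 ⇒ 17
d|18:{1,2,3,6,9,18}  Σφ=1+1+2+2+6+6=18
d|19:{19,1}  Σφ=18+1=19
n=20: 20·1 10·2 5·4 4·5 2·10 1·20  φ→[8+4+4+2+1+1]=20
n=21: 1·21 3·7 7·3 21·1  φ→[1+2+6+12]=21
q^22  k|22↦φ(k): 22:10 11:10 2:1 1:1  a_22=22
d|23:{1,23}  Σφ=1+22=23
q^24  k|24↦φ(k): 1:1 2:1 3:2 4:2 6:2 8:4 12:4 24:8  a_24=24

16, 17, 18, 19, 20, 21, 22, 23, 24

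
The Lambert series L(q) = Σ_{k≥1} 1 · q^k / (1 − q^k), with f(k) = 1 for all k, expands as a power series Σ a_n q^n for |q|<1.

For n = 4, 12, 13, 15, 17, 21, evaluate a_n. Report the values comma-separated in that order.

[q^4] f(4)=1,f(2)=1,f(1)=1 ⇒ 3
d|12:{1,2,3,4,6,12}  Σf=1+1+1+1+1+1=6
[q^13] f(1)=1,f(13)=1 ⇒ 2
d|15:{1,3,5,15}  Σf=1+1+1+1=4
d|17:{1,17}  Σf=1+1=2
n=21: 1·21 3·7 7·3 21·1  f→[1+1+1+1]=4

3, 6, 2, 4, 2, 4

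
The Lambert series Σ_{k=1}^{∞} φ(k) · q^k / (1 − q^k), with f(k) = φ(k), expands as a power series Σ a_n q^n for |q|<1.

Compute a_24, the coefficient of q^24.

[q^24] φ(24)=8,φ(12)=4,φ(8)=4,φ(6)=2,φ(4)=2,φ(3)=2,φ(2)=1,φ(1)=1 ⇒ 24

a_24 = 24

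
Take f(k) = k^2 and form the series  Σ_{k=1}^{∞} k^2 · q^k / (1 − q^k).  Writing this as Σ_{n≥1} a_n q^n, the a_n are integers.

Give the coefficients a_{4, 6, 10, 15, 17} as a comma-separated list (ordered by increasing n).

21, 50, 130, 260, 290

[q^4] f(1)=1,f(2)=4,f(4)=16 ⇒ 21
q^6  k|6↦f(k): 6:36 3:9 2:4 1:1  a_6=50
d|10:{10,5,2,1}  Σf=100+25+4+1=130
[q^15] f(1)=1,f(3)=9,f(5)=25,f(15)=225 ⇒ 260
[q^17] f(1)=1,f(17)=289 ⇒ 290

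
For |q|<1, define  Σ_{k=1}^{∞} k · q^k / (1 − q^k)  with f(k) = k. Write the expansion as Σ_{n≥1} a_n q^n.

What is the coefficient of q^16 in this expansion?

a_16 = 31

n=16: 1·16 2·8 4·4 8·2 16·1  f→[1+2+4+8+16]=31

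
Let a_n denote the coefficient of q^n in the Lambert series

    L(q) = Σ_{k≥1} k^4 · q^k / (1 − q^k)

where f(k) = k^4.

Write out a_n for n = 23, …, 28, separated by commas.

279842, 358258, 391251, 485554, 538084, 655746

[q^23] f(23)=279841,f(1)=1 ⇒ 279842
d|24:{1,2,3,4,6,8,12,24}  Σf=1+16+81+256+1296+4096+20736+331776=358258
n=25: 25·1 5·5 1·25  f→[390625+625+1]=391251
n=26: 1·26 2·13 13·2 26·1  f→[1+16+28561+456976]=485554
n=27: 27·1 9·3 3·9 1·27  f→[531441+6561+81+1]=538084
d|28:{28,14,7,4,2,1}  Σf=614656+38416+2401+256+16+1=655746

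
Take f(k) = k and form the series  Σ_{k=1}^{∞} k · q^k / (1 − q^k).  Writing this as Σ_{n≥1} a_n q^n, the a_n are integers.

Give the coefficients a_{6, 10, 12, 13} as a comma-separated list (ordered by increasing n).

12, 18, 28, 14

d|6:{1,2,3,6}  Σf=1+2+3+6=12
d|10:{1,2,5,10}  Σf=1+2+5+10=18
q^12  k|12↦f(k): 1:1 2:2 3:3 4:4 6:6 12:12  a_12=28
[q^13] f(1)=1,f(13)=13 ⇒ 14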